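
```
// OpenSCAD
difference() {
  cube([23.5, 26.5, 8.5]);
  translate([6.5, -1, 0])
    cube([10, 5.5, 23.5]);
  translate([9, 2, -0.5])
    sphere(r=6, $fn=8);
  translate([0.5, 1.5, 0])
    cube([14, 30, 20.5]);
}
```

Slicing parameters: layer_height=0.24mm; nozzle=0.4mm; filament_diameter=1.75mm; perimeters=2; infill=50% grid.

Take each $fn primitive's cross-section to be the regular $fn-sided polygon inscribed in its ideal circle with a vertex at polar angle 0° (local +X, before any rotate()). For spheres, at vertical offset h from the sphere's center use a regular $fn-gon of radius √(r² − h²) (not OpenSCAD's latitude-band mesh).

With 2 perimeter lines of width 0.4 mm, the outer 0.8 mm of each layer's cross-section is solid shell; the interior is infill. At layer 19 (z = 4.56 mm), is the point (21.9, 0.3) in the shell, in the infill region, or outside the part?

shell

At z = 4.56 mm: the 23.5×26.5 cube contributes its full rectangle; the 10×5.5 cube at (6.5, -1) contributes its full rectangle; the r=6 sphere at (9, 2) slices to a regular 8-gon of circumradius 3.224 (√(r²−h²) with h=5.06 from center); the 14×30 cube at (0.5, 1.5) contributes its full rectangle; Subtracting the remaining from the first: starting from the 23.5×26.5 cube, the 10×5.5 cube at (6.5, -1) partially overlaps it — only the 45.00 mm² overlap (of its 55.00 mm²) is removed, clipping the outline; the r=6 sphere at (9, 2) partially overlaps it — only the 2.53 mm² overlap (of its 29.41 mm²) is removed, clipping the outline; the 14×30 cube at (0.5, 1.5) partially overlaps it — only the 323.79 mm² overlap (of its 420.00 mm²) is removed, clipping the outline — 2 connected regions. Overall, the cross-section has 2 separate islands. The nearest boundary edge runs (23.50, 0.00)→(16.50, 0.00); distance from the point to it = 0.30 mm. (Shell/infill is judged within the island containing the point — the largest one.) The point is inside the cross-section, 0.30 mm from the nearest boundary — within the 0.8 mm shell band (2 × 0.4).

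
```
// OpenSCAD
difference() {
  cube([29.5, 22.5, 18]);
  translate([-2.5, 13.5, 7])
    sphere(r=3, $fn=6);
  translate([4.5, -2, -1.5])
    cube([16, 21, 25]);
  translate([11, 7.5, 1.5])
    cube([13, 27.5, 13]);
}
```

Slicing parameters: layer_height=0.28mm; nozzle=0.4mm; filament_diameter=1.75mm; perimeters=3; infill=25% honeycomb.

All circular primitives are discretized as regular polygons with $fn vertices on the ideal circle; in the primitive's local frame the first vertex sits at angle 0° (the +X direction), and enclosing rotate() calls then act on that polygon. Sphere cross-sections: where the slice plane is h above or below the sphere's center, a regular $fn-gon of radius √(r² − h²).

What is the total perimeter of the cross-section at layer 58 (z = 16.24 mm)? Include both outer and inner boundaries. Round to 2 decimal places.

142.00 mm

At z = 16.24 mm: the 29.5×22.5 cube contributes its full rectangle (perimeter 104.00 mm); the sphere at (-2.5, 13.5) does not reach this height (|z−center|=9.240 > r=3); the cube at (4.5, -2) (footprint 16×21) is included at this height (perimeter 74.00 mm); the cube at (11, 7.5) does not reach this height (z outside [1.5, 14.5]); Taking the first minus the rest: starting from the 29.5×22.5 cube, the 16×21 cube at (4.5, -2) partially overlaps it — only the 304.00 mm² overlap (of its 336.00 mm²) is removed, clipping the outline — boundary = 142.00 mm. Overall, the cross-section is a single solid region. Total boundary length (outer) = 142.00 mm.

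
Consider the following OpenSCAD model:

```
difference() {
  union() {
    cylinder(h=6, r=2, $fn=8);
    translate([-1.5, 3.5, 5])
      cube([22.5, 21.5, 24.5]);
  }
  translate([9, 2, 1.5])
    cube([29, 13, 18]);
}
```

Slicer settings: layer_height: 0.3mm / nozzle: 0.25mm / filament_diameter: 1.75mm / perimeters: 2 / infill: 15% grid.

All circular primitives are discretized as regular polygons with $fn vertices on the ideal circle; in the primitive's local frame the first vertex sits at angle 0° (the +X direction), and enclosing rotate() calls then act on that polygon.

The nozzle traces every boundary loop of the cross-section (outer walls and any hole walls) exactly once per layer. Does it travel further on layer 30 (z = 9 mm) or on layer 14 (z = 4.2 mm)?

layer 30 (z = 9 mm)

Layer 30 (z = 9): the cylinder is absent (z outside [0, 6]); the cube at (-1.5, 3.5) (footprint 22.5×21.5) is included at this height (perimeter 88.00 mm); Combining (union): only the 22.5×21.5 cube at (-1.5, 3.5) is present, so the union is just that shape — boundary = 88.00 mm; the 29×13 cube at (9, 2) contributes its full rectangle (perimeter 84.00 mm); After the difference (first − rest): starting from that combined region, the 29×13 cube at (9, 2) partially overlaps it — only the 138.00 mm² overlap (of its 377.00 mm²) is removed, clipping the outline — boundary = 88.00 mm. So its perimeter = 88.00 mm. Layer 14 (z = 4.2): the cylinder: section is a regular 8-gon, circumradius r=2 (perimeter = 2·8·2.000·sin(180°/8) = 12.25 mm); the cube at (-1.5, 3.5) does not reach this height (z outside [5, 29.5]); Combining (union): only the r=2 cylinder is present, so the union is just that shape — boundary = 12.25 mm; the cube at (9, 2) is present — its section is the full 29×13 rectangle (perimeter 84.00 mm); Subtracting the remaining from the first: starting from that combined region, the 29×13 cube at (9, 2) misses the remaining region (no effect) — boundary = 12.25 mm. So its perimeter = 12.25 mm. Layer 30 is larger (88.00 vs 12.25 mm).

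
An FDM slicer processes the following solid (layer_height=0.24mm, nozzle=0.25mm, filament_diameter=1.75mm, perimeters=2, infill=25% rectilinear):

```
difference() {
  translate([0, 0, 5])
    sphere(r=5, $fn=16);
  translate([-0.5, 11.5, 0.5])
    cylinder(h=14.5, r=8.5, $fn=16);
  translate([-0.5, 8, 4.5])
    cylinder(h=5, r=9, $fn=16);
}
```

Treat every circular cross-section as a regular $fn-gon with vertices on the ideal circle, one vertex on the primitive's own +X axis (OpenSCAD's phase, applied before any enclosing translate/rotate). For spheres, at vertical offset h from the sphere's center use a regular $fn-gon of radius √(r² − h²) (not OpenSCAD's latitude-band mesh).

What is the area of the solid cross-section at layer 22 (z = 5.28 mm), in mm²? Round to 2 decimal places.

At z = 5.28 mm: the r=5 sphere slices to a regular 16-gon of circumradius 4.992 (√(r²−h²) with h=0.28 from center) (area = (16/2)·4.992²·sin(360°/16) = 76.30 mm²); the cylinder at (-0.5, 11.5): section is a regular 16-gon, circumradius r=8.5 (area = (16/2)·8.500²·sin(360°/16) = 221.19 mm²); the r=9 cylinder at (-0.5, 8) contributes a regular 16-gon of circumradius 9 (area = (16/2)·9.000²·sin(360°/16) = 247.98 mm²); Subtracting the remaining from the first: starting from the r=5 sphere (76.30 mm²), the r=8.5 cylinder at (-0.5, 11.5) partially overlaps it — only the 7.84 mm² overlap (of its 221.19 mm²) is removed, clipping the outline; the r=9 cylinder at (-0.5, 8) partially overlaps it — only the 34.15 mm² overlap (of its 247.98 mm²) is removed, clipping the outline — area = 34.30 mm². Overall, the cross-section is a single solid region. Net area = 34.30 mm².

34.30 mm²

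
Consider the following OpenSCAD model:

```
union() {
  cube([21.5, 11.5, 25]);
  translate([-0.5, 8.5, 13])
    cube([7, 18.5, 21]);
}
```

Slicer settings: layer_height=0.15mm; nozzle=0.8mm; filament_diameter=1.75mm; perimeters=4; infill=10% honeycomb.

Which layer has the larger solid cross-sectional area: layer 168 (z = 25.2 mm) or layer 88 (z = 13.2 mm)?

layer 88 (z = 13.2 mm)

Layer 168 (z = 25.2): the cube is not intersected at this z (z outside [0, 25]); the cube at (-0.5, 8.5) (footprint 7×18.5) is included at this height (area 129.50 mm²); Combining (union): only the 7×18.5 cube at (-0.5, 8.5) is present, so the union is just that shape — area = 129.50 mm². So its area = 129.50 mm². Layer 88 (z = 13.2): the cube is present — its section is the full 21.5×11.5 rectangle (area 247.25 mm²); the cube at (-0.5, 8.5) is present — its section is the full 7×18.5 rectangle (area 129.50 mm²); Merging all regions: the regions partially overlap — summed areas 376.75 mm² minus the doubly-counted overlap 19.50 mm² gives 357.25 mm² — area = 357.25 mm². So its area = 357.25 mm². Layer 88 is larger (357.25 vs 129.50 mm²).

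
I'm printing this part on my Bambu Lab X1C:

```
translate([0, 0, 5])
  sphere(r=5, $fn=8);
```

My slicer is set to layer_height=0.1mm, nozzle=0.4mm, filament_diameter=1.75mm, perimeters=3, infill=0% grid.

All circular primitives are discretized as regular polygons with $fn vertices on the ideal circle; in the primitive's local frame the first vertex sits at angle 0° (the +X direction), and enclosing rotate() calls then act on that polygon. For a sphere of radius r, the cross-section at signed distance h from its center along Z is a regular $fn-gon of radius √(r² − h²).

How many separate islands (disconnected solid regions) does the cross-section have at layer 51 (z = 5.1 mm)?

At z = 5.1 mm: the r=5 sphere contributes a regular 8-gon of circumradius √(5²−0.1²) = 4.999. Overall, the cross-section is a single solid region. Island count = 1.

1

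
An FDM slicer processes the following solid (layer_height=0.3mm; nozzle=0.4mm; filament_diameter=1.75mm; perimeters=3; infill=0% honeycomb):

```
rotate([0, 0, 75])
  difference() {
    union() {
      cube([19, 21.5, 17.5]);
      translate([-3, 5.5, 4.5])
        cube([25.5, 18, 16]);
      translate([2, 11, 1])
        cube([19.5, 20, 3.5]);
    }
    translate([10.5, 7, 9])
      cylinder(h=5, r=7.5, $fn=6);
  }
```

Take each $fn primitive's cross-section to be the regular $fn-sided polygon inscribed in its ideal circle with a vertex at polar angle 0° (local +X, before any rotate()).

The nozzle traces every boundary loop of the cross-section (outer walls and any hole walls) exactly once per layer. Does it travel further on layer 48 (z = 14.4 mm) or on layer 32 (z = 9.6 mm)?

Layer 48 (z = 14.4): the 19×21.5 cube contributes its full rectangle (perimeter 81.00 mm); the cube at (-3, 5.5) (footprint 25.5×18) is included at this height (perimeter 87.00 mm); the cube at (2, 11) is not intersected at this z (z outside [1, 4.5]); Merging all regions: the regions partially overlap (shared area 304.00 mm²), so the edge portions inside another operand are dropped and the merged outline is re-measured after clipping — boundary = 98.00 mm; the cylinder at (10.5, 7) does not reach this height (z outside [9, 14]); Subtracting the remaining from the first: none of the subtracted shapes is present at this height, so that combined region is unchanged — boundary = 98.00 mm; (whole slice rotated 75° about Z — lengths, areas and connectivity unchanged). So its perimeter = 98.00 mm. Layer 32 (z = 9.6): the cube is present — its section is the full 19×21.5 rectangle (perimeter 81.00 mm); the cube at (-3, 5.5) (footprint 25.5×18) is included at this height (perimeter 87.00 mm); the cube at (2, 11) is not intersected at this z (z outside [1, 4.5]); Merging all regions: the regions partially overlap (shared area 304.00 mm²), so the edge portions inside another operand are dropped and the merged outline is re-measured after clipping — boundary = 98.00 mm; the cylinder at (10.5, 7): section is a regular 6-gon, circumradius r=7.5 (perimeter = 2·6·7.500·sin(180°/6) = 45.00 mm); After the difference (first − rest): starting from that combined region, the r=7.5 cylinder at (10.5, 7) lies wholly inside it (removes its full 146.14 mm² and its 45.00 mm outline becomes a hole wall) — boundary (outer + 1 inner loop) = 143.00 mm; (rotated 75° about Z; rotation is an isometry so areas/perimeters/island counts are preserved). So its perimeter = 143.00 mm. Layer 32 is larger (143.00 vs 98.00 mm).

layer 32 (z = 9.6 mm)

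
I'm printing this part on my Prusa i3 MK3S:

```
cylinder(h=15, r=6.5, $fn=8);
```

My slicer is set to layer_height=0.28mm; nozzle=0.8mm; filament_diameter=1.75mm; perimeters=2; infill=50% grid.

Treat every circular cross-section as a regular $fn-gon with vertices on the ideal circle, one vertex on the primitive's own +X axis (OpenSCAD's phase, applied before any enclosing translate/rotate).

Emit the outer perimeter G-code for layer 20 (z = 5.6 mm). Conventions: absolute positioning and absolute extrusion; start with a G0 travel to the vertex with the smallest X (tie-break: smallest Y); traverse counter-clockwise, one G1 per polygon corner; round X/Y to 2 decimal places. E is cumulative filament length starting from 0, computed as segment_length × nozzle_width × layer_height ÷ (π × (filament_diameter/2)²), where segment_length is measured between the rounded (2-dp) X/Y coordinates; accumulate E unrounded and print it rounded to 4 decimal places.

At z = 5.6 mm: the r=6.5 cylinder contributes a regular 8-gon of circumradius 6.5. The outline is a single polygon with 8 vertices. Extrusion per mm of travel: 0.8 × 0.28 / (π × 0.875²) = 0.093128. Accumulating E over each segment gives final E = 3.7080.

G0 X-6.50 Y0.00 Z5.60
G1 X-4.60 Y-4.60 E0.4635
G1 X0.00 Y-6.50 E0.9270
G1 X4.60 Y-4.60 E1.3905
G1 X6.50 Y0.00 E1.8540
G1 X4.60 Y4.60 E2.3175
G1 X0.00 Y6.50 E2.7810
G1 X-4.60 Y4.60 E3.2445
G1 X-6.50 Y0.00 E3.7080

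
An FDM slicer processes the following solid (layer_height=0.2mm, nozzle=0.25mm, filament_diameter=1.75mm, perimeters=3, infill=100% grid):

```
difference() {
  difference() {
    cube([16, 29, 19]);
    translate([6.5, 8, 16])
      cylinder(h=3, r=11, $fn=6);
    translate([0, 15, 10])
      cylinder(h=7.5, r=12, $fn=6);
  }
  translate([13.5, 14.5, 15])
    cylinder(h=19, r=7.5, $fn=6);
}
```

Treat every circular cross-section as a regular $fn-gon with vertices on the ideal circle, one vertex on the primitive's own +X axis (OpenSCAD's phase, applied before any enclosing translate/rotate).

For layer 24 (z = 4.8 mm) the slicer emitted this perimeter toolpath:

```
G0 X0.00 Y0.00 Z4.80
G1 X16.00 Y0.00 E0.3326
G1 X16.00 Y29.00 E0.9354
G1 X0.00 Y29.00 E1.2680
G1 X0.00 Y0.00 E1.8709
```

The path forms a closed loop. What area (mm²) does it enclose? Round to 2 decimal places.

464.00 mm²

Apply the shoelace formula to the sequence of (X, Y) vertices; enclosed area = 464.00 mm².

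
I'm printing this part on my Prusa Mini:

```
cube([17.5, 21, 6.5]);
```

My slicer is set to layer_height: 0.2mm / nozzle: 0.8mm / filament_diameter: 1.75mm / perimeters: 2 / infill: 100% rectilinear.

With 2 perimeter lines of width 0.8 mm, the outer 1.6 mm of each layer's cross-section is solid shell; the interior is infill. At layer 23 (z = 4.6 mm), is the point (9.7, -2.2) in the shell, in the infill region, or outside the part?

outside

At z = 4.6 mm: the cube is present — its section is the full 17.5×21 rectangle. Overall, the cross-section is a single solid region. The nearest boundary edge runs (0.00, 0.00)→(17.50, 0.00); distance from the point to it = 2.20 mm. The point is not inside any of the regions above, so it lies outside the cross-section (2.20 mm from the nearest boundary).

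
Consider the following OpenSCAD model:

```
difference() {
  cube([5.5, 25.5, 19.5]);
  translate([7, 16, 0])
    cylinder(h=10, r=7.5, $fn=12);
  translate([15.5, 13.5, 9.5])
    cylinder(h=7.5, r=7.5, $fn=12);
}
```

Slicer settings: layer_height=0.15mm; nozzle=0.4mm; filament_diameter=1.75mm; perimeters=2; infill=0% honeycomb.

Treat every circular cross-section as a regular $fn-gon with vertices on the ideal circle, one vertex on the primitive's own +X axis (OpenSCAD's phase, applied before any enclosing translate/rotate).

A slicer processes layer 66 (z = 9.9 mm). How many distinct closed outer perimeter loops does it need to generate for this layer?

2

At z = 9.9 mm: the cube is present — its section is the full 5.5×25.5 rectangle; the r=7.5 cylinder at (7, 16) gives a regular 12-gon of circumradius 7.5 (constant along its height); the cylinder at (15.5, 13.5): section is a regular 12-gon, circumradius r=7.5; Subtracting the remaining from the first: starting from the 5.5×25.5 cube, the r=7.5 cylinder at (7, 16) partially overlaps it — only the 61.54 mm² overlap (of its 168.75 mm²) is removed, clipping the outline; the r=7.5 cylinder at (15.5, 13.5) misses the remaining region (no effect) — 2 connected regions. The result has 2 disconnected regions.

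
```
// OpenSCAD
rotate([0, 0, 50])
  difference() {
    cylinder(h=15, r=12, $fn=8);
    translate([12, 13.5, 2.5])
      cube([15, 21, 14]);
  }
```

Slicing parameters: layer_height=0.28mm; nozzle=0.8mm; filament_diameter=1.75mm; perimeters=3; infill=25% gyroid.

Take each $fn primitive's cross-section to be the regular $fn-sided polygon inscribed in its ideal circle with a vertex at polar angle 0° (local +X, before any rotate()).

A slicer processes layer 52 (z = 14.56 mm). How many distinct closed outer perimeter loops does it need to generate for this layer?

1

At z = 14.56 mm: the cylinder: section is a regular 8-gon, circumradius r=12; the 15×21 cube at (12, 13.5) contributes its full rectangle; Taking the first minus the rest: starting from the r=12 cylinder, the 15×21 cube at (12, 13.5) misses the remaining region (no effect) — 1 connected region; (whole slice rotated 50° about Z — lengths, areas and connectivity unchanged). The result has 1 disconnected region.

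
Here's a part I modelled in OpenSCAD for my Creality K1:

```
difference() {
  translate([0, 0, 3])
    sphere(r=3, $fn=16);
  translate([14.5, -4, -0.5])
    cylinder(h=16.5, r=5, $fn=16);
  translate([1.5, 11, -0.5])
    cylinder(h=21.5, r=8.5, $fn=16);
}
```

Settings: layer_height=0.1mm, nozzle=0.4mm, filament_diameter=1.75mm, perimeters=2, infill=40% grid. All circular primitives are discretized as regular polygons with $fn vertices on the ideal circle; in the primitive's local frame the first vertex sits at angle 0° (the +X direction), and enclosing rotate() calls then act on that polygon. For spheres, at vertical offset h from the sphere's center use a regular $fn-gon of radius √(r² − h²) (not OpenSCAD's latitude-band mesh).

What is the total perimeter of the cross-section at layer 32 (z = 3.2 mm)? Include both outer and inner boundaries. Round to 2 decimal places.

At z = 3.2 mm: the r=3 sphere contributes a regular 16-gon of circumradius √(3²−0.2²) = 2.993 (perimeter = 2·16·2.993·sin(180°/16) = 18.69 mm); the r=5 cylinder at (14.5, -4) gives a regular 16-gon of circumradius 5 (constant along its height) (perimeter = 2·16·5.000·sin(180°/16) = 31.21 mm); the r=8.5 cylinder at (1.5, 11) gives a regular 16-gon of circumradius 8.5 (constant along its height) (perimeter = 2·16·8.500·sin(180°/16) = 53.06 mm); After the difference (first − rest): starting from the r=3 sphere, the r=5 cylinder at (14.5, -4) misses the remaining region (no effect); the r=8.5 cylinder at (1.5, 11) partially overlaps it — only the 0.31 mm² overlap (of its 221.19 mm²) is removed, clipping the outline — boundary = 18.62 mm. Overall, the cross-section is a single solid region. Total boundary length (outer) = 18.62 mm.

18.62 mm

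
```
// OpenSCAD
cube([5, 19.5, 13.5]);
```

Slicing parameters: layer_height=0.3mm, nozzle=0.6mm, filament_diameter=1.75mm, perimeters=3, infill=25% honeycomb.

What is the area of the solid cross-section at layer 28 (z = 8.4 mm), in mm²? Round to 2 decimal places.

At z = 8.4 mm: the cube (footprint 5×19.5) is included at this height (area 97.50 mm²). Overall, the cross-section is a single solid region. Net area = 97.50 mm².

97.50 mm²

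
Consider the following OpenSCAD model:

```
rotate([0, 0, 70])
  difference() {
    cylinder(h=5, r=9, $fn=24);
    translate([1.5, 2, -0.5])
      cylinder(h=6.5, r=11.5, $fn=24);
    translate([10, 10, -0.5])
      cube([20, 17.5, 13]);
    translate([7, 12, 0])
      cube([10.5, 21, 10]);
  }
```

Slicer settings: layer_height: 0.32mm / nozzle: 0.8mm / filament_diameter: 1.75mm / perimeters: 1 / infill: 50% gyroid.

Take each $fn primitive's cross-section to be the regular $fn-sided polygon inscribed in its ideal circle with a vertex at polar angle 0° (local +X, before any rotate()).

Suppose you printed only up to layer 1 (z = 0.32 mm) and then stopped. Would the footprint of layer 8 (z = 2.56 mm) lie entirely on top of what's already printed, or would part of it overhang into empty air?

entirely on top

Compare the two slices. At z = 0.32: the cylinder: section is a regular 24-gon, circumradius r=9 (area = (24/2)·9.000²·sin(360°/24) = 251.57 mm²); the cylinder at (1.5, 2): section is a regular 24-gon, circumradius r=11.5 (area = (24/2)·11.500²·sin(360°/24) = 410.75 mm²); the 20×17.5 cube at (10, 10) contributes its full rectangle (area 350.00 mm²); the cube at (7, 12) (footprint 10.5×21) is included at this height (area 220.50 mm²); Taking the first minus the rest: starting from the r=9 cylinder (251.57 mm²), the r=11.5 cylinder at (1.5, 2) partially overlaps it — only the 251.52 mm² overlap (of its 410.75 mm²) is removed, clipping the outline; the 20×17.5 cube at (10, 10) misses the remaining region (no effect); the 10.5×21 cube at (7, 12) misses the remaining region (no effect) — area = 0.05 mm²; (whole slice rotated 70° about Z — lengths, areas and connectivity unchanged). At z = 2.56: the r=9 cylinder contributes a regular 24-gon of circumradius 9 (area = (24/2)·9.000²·sin(360°/24) = 251.57 mm²); the r=11.5 cylinder at (1.5, 2) contributes a regular 24-gon of circumradius 11.5 (area = (24/2)·11.500²·sin(360°/24) = 410.75 mm²); the cube at (10, 10) is present — its section is the full 20×17.5 rectangle (area 350.00 mm²); the cube at (7, 12) is present — its section is the full 10.5×21 rectangle (area 220.50 mm²); Taking the first minus the rest: starting from the r=9 cylinder (251.57 mm²), the r=11.5 cylinder at (1.5, 2) partially overlaps it — only the 251.52 mm² overlap (of its 410.75 mm²) is removed, clipping the outline; the 20×17.5 cube at (10, 10) misses the remaining region (no effect); the 10.5×21 cube at (7, 12) misses the remaining region (no effect) — area = 0.05 mm²; (rotated 70° about Z; rotation is an isometry so areas/perimeters/island counts are preserved). Checking containment: the cross-section at z = 2.56 is a subset of the cross-section at z = 0.32.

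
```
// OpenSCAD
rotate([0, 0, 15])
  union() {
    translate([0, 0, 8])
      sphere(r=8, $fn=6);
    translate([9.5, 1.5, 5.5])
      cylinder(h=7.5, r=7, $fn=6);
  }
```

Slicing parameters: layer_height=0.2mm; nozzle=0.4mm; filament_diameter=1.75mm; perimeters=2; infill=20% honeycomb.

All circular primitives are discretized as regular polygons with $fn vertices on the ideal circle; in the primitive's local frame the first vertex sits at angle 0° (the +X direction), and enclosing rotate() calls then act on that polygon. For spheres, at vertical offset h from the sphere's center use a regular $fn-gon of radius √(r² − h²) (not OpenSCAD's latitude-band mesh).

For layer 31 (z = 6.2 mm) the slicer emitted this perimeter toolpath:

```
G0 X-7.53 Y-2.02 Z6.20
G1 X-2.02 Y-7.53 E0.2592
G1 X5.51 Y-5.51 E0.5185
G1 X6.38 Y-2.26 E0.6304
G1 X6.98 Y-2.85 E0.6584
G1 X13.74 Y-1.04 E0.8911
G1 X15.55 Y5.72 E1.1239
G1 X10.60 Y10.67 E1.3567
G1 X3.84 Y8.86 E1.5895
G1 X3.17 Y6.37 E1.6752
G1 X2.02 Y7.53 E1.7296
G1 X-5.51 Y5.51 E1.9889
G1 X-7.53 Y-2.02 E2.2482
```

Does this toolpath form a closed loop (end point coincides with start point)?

Start point (G0): (-7.53, -2.02). End point (last G1): the path returns to the start — closed.

yes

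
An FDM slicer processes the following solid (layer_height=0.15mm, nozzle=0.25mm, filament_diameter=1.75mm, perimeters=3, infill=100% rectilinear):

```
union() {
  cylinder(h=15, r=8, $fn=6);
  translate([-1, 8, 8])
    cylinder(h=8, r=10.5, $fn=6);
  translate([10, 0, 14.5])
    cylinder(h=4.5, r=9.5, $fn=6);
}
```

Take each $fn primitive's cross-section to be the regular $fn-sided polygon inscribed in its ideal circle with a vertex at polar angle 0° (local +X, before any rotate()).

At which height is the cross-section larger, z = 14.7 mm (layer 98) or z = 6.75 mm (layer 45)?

Layer 98 (z = 14.7): the r=8 cylinder contributes a regular 6-gon of circumradius 8 (area = (6/2)·8.000²·sin(360°/6) = 166.28 mm²); the r=10.5 cylinder at (-1, 8) contributes a regular 6-gon of circumradius 10.5 (area = (6/2)·10.500²·sin(360°/6) = 286.44 mm²); the r=9.5 cylinder at (10, 0) gives a regular 6-gon of circumradius 9.5 (constant along its height) (area = (6/2)·9.500²·sin(360°/6) = 234.48 mm²); Combining (union): the regions partially overlap — summed areas 687.19 mm² minus the doubly-counted overlap 155.14 mm² gives 532.05 mm² — area = 532.05 mm². So its area = 532.05 mm². Layer 45 (z = 6.75): the r=8 cylinder contributes a regular 6-gon of circumradius 8 (area = (6/2)·8.000²·sin(360°/6) = 166.28 mm²); the cylinder at (-1, 8) is not intersected at this z (z outside [8, 16]); the cylinder at (10, 0) is not intersected at this z (z outside [14.5, 19]); Taking the union: only the r=8 cylinder is present, so the union is just that shape — area = 166.28 mm². So its area = 166.28 mm². Layer 98 is larger (532.05 vs 166.28 mm²).

layer 98 (z = 14.7 mm)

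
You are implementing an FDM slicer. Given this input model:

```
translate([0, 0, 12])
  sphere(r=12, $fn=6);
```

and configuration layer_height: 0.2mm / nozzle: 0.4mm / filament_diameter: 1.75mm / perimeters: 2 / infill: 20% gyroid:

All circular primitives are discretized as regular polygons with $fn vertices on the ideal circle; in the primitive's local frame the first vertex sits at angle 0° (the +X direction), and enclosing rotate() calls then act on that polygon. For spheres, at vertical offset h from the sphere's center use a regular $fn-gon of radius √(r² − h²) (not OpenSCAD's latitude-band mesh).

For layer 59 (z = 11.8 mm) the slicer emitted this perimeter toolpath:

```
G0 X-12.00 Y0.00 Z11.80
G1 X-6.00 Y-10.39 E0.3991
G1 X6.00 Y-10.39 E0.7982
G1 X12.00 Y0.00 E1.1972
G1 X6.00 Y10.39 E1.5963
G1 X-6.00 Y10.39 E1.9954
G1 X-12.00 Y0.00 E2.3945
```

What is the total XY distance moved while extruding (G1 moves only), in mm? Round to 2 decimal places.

Sum the Euclidean lengths of each G1 segment: total = 71.99 mm.

71.99 mm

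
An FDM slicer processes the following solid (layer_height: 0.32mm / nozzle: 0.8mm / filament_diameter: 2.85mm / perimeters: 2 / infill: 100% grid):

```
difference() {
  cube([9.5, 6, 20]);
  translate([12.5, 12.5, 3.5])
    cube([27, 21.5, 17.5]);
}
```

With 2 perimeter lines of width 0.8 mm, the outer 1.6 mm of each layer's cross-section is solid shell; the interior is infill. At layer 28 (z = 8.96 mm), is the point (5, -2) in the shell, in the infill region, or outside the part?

outside

At z = 8.96 mm: the cube (footprint 9.5×6) is included at this height; the 27×21.5 cube at (12.5, 12.5) contributes its full rectangle; Subtracting the remaining from the first: starting from the 9.5×6 cube, the 27×21.5 cube at (12.5, 12.5) misses the remaining region (no effect) — 1 connected region. Overall, the cross-section is a single solid region. The nearest boundary edge runs (9.50, 0.00)→(0.00, 0.00); distance from the point to it = 2.00 mm. The point is not inside any of the regions above, so it lies outside the cross-section (2.00 mm from the nearest boundary).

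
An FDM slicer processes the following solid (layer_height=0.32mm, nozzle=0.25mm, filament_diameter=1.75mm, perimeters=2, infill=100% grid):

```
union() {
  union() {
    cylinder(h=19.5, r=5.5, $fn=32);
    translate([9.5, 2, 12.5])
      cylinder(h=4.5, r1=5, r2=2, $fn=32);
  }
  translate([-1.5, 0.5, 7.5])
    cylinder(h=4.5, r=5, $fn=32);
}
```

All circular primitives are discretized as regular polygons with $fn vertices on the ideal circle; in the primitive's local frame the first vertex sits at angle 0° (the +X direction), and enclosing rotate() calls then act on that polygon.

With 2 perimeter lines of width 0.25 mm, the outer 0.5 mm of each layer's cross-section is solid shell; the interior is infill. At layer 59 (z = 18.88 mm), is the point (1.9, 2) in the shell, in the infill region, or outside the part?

infill

At z = 18.88 mm: the cylinder: section is a regular 32-gon, circumradius r=5.5; the cone at (9.5, 2) does not reach this height (z outside [12.5, 17]); Merging all regions: only the r=5.5 cylinder is present, so the union is just that shape — 1 connected region; the cylinder at (-1.5, 0.5) is absent (z outside [7.5, 12]); Combining (union): only the result so far is present, so the union is just that shape — 1 connected region. Overall, the cross-section is a single solid region. The nearest boundary edge runs (3.89, 3.89)→(3.06, 4.57); distance from the point to it = 2.72 mm. The point is inside the cross-section and 2.72 mm from the nearest boundary — more than the 0.5 mm shell width (2 × 0.25), so it's in the infill interior.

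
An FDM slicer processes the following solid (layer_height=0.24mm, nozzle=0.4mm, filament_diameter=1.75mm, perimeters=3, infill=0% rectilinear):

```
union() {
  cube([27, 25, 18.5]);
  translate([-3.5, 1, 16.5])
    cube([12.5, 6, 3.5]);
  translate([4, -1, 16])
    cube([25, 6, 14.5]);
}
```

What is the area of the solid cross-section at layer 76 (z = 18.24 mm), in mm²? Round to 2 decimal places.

731.00 mm²

At z = 18.24 mm: the cube is present — its section is the full 27×25 rectangle (area 675.00 mm²); the 12.5×6 cube at (-3.5, 1) contributes its full rectangle (area 75.00 mm²); the cube at (4, -1) (footprint 25×6) is included at this height (area 150.00 mm²); Combining (union): the regions partially overlap — summed areas 900.00 mm² minus the doubly-counted overlap 169.00 mm² gives 731.00 mm² — area = 731.00 mm². Overall, the cross-section is a single solid region. Net area = 731.00 mm².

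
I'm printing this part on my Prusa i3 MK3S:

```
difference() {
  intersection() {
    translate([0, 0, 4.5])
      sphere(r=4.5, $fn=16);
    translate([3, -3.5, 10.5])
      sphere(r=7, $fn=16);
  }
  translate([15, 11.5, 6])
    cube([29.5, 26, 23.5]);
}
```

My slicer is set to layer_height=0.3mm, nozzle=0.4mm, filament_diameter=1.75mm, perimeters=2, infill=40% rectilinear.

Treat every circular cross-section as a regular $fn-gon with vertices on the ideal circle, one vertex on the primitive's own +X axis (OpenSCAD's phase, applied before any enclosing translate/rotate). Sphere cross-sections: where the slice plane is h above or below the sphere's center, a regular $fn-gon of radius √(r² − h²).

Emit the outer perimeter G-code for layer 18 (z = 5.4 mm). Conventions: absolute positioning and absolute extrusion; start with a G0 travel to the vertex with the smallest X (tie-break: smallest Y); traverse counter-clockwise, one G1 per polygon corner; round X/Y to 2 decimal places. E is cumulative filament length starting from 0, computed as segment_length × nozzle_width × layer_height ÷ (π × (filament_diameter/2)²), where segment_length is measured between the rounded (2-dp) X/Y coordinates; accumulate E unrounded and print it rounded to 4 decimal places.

At z = 5.4 mm: the sphere: section is a regular 16-gon, circumradius = √(r²−h²) = √(4.5²−0.9²) = 4.409; the r=7 sphere at (3, -3.5) slices to a regular 16-gon of circumradius 4.795 (√(r²−h²) with h=5.1 from center); Taking the intersection: the r=7 sphere at (3, -3.5) partially overlaps the r=4.5 sphere; clipping to the common part keeps 24.77 mm² — 1 connected region; the cube at (15, 11.5) does not reach this height (z outside [6, 29.5]); Subtracting the remaining from the first: none of the subtracted shapes is present at this height, so that combined region is unchanged — 1 connected region. The outline is a single polygon with 12 vertices. Extrusion per mm of travel: 0.4 × 0.3 / (π × 0.875²) = 0.049890. Accumulating E over each segment gives final E = 0.9458.

G0 X-1.79 Y-3.50 Z5.40
G1 X-1.68 Y-4.07 E0.0290
G1 X0.00 Y-4.41 E0.1145
G1 X1.69 Y-4.07 E0.2005
G1 X3.12 Y-3.12 E0.2861
G1 X4.07 Y-1.69 E0.3718
G1 X4.41 Y0.00 E0.4578
G1 X4.20 Y1.06 E0.5117
G1 X3.00 Y1.29 E0.5727
G1 X1.17 Y0.93 E0.6657
G1 X-0.39 Y-0.11 E0.7592
G1 X-1.43 Y-1.67 E0.8528
G1 X-1.79 Y-3.50 E0.9458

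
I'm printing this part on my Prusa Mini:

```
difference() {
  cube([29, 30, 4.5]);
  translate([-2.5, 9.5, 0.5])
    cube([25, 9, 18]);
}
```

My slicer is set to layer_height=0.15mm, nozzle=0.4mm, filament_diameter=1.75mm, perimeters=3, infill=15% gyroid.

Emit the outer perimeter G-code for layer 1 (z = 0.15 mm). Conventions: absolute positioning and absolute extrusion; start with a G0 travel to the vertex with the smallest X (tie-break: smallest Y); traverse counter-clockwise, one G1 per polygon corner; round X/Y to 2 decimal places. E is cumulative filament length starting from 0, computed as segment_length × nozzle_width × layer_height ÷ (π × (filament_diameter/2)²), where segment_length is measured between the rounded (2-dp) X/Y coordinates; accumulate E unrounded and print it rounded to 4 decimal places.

G0 X0.00 Y0.00 Z0.15
G1 X29.00 Y0.00 E0.7234
G1 X29.00 Y30.00 E1.4718
G1 X0.00 Y30.00 E2.1952
G1 X0.00 Y0.00 E2.9435

At z = 0.15 mm: the cube (footprint 29×30) is included at this height; the cube at (-2.5, 9.5) does not reach this height (z outside [0.5, 18.5]); After the difference (first − rest): none of the subtracted shapes is present at this height, so the 29×30 cube is unchanged — 1 connected region. The outline is a single polygon with 4 vertices. Extrusion per mm of travel: 0.4 × 0.15 / (π × 0.875²) = 0.024945. Accumulating E over each segment gives final E = 2.9435.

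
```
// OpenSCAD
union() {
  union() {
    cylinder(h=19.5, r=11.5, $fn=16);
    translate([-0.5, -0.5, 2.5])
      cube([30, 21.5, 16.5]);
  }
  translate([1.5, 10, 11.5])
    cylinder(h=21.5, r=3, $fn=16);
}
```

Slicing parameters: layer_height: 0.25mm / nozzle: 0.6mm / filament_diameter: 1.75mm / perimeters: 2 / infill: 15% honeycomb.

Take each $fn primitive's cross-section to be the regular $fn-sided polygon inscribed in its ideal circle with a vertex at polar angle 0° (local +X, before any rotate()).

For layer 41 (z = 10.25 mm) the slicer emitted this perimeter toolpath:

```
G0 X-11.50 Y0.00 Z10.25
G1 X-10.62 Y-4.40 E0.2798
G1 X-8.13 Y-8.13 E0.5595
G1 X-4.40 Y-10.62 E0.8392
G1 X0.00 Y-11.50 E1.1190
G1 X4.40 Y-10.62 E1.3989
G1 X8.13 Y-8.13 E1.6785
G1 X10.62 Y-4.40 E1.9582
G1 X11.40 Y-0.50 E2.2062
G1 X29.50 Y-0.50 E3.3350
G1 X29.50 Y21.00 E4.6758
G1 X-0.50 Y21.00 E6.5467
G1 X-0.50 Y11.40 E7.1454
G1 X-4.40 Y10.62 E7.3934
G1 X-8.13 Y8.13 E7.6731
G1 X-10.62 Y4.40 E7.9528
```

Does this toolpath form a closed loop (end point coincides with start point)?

Start point (G0): (-11.50, 0.00). End point (last G1): the path does not return to the start — open.

no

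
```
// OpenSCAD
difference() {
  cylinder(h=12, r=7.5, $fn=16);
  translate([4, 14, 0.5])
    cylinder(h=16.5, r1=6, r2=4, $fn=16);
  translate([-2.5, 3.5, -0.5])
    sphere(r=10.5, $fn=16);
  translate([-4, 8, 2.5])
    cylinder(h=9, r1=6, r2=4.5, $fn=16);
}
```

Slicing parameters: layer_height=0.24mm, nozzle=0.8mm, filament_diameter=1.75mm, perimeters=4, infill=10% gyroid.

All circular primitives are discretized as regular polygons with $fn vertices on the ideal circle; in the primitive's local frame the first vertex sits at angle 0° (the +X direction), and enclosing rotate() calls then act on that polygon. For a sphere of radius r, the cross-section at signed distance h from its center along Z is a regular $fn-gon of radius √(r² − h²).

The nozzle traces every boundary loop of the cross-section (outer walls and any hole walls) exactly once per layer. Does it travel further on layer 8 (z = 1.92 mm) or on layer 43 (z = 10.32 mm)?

Layer 8 (z = 1.92): the r=7.5 cylinder contributes a regular 16-gon of circumradius 7.5 (perimeter = 2·16·7.500·sin(180°/16) = 46.82 mm); the cone at (4, 14): at t=0.086 of its height the radius interpolates to r₁+(r₂−r₁)t = 5.828, giving a regular 16-gon of that circumradius (perimeter = 2·16·5.828·sin(180°/16) = 36.38 mm); the sphere at (-2.5, 3.5): section is a regular 16-gon, circumradius = √(r²−h²) = √(10.5²−2.42²) = 10.217 (perimeter = 2·16·10.217·sin(180°/16) = 63.79 mm); the cone at (-4, 8) does not reach this height (z outside [2.5, 11.5]); After the difference (first − rest): starting from the r=7.5 cylinder, the cone at (4, 14) misses the remaining region (no effect); the r=10.5 sphere at (-2.5, 3.5) partially overlaps it — only the 155.90 mm² overlap (of its 319.60 mm²) is removed, clipping the outline — boundary = 31.19 mm. So its perimeter = 31.19 mm. Layer 43 (z = 10.32): the r=7.5 cylinder gives a regular 16-gon of circumradius 7.5 (constant along its height) (perimeter = 2·16·7.500·sin(180°/16) = 46.82 mm); the cone at (4, 14): at t=0.595 of its height the radius interpolates to r₁+(r₂−r₁)t = 4.810, giving a regular 16-gon of that circumradius (perimeter = 2·16·4.810·sin(180°/16) = 30.03 mm); the sphere at (-2.5, 3.5) does not reach this height (|z−center|=10.820 > r=10.5); the cone at (-4, 8) (r1=6→r2=4.5) has section circumradius 4.697 here — a regular 16-gon (perimeter = 2·16·4.697·sin(180°/16) = 29.32 mm); Taking the first minus the rest: starting from the r=7.5 cylinder, the cone at (4, 14) misses the remaining region (no effect); the cone at (-4, 8) partially overlaps it — only the 16.48 mm² overlap (of its 67.53 mm²) is removed, clipping the outline — boundary = 47.78 mm. So its perimeter = 47.78 mm. Layer 43 is larger (47.78 vs 31.19 mm).

layer 43 (z = 10.32 mm)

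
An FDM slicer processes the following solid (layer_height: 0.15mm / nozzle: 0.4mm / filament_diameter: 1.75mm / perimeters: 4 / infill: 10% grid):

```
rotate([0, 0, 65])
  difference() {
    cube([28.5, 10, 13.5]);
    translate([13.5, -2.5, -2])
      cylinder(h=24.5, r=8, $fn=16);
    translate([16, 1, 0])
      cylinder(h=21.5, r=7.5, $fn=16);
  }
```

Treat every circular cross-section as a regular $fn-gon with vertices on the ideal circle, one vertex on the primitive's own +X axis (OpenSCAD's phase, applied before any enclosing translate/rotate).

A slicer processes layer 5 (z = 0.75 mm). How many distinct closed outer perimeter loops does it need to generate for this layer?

1

At z = 0.75 mm: the cube is present — its section is the full 28.5×10 rectangle; the r=8 cylinder at (13.5, -2.5) contributes a regular 16-gon of circumradius 8; the cylinder at (16, 1): section is a regular 16-gon, circumradius r=7.5; After the difference (first − rest): starting from the 28.5×10 cube, the r=8 cylinder at (13.5, -2.5) partially overlaps it — only the 59.21 mm² overlap (of its 195.93 mm²) is removed, clipping the outline; the r=7.5 cylinder at (16, 1) partially overlaps it — only the 48.05 mm² overlap (of its 172.21 mm²) is removed, clipping the outline — 1 connected region; (rotated 65° about Z; rotation is an isometry so areas/perimeters/island counts are preserved). The result has 1 disconnected region.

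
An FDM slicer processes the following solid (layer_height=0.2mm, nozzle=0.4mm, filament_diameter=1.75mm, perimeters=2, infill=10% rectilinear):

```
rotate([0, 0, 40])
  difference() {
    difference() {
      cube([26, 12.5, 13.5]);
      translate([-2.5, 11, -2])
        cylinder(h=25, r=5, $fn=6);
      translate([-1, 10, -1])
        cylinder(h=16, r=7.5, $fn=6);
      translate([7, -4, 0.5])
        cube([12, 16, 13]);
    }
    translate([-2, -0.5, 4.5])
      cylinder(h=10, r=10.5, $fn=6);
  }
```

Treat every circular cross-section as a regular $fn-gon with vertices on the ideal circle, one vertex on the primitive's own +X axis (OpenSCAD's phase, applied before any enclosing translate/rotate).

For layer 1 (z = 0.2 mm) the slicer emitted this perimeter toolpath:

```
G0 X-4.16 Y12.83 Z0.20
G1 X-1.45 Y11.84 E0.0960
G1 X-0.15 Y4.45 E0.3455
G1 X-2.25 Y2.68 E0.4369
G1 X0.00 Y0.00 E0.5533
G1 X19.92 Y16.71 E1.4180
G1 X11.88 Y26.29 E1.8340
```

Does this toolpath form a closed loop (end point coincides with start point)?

no

Start point (G0): (-4.16, 12.83). End point (last G1): the path does not return to the start — open.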